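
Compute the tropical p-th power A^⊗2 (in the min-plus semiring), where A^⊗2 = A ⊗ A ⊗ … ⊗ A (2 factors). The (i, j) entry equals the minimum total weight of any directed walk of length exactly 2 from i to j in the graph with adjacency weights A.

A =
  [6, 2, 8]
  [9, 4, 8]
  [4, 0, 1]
A^⊗2 =
  [11, 6, 9]
  [12, 8, 9]
  [5, 1, 2]

Each entry (A^⊗2)_ij equals the minimum over all length-2 walks i = v_0 → v_1 → … → v_2 = j of Σ_t A[v_t][v_{t+1}]. For example, for (i, j) = (0, 2) we minimise over 3 possible intermediate vertex sequences; the minimum is 9, attained along the walk 0 → 2 → 2.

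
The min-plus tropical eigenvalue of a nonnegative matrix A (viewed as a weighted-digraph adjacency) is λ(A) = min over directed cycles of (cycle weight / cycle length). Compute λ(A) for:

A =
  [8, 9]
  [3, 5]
λ(A) = 5

Enumerate directed cycles and compute their means (weight / length). Sample:
  cycle 0 → 0: weight = 8, length = 1, mean = 8/1 ≈ 8.000
  cycle 1 → 1: weight = 5, length = 1, mean = 5/1 ≈ 5.000
  cycle 0 → 1 → 0: weight = 12, length = 2, mean = 12/2 ≈ 6.000
  cycle 1 → 0 → 1: weight = 12, length = 2, mean = 12/2 ≈ 6.000
Minimum mean = 5.000, attained e.g. along the cycle 1 → 1 with weight 5 and length 1. So λ(A) = 5/1 = 5.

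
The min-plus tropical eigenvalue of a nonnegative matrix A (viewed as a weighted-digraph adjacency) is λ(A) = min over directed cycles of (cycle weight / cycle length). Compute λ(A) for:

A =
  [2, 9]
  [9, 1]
λ(A) = 1

Enumerate directed cycles and compute their means (weight / length). Sample:
  cycle 0 → 0: weight = 2, length = 1, mean = 2/1 ≈ 2.000
  cycle 1 → 1: weight = 1, length = 1, mean = 1/1 ≈ 1.000
  cycle 0 → 1 → 0: weight = 18, length = 2, mean = 18/2 ≈ 9.000
  cycle 1 → 0 → 1: weight = 18, length = 2, mean = 18/2 ≈ 9.000
Minimum mean = 1.000, attained e.g. along the cycle 1 → 1 with weight 1 and length 1. So λ(A) = 1/1 = 1.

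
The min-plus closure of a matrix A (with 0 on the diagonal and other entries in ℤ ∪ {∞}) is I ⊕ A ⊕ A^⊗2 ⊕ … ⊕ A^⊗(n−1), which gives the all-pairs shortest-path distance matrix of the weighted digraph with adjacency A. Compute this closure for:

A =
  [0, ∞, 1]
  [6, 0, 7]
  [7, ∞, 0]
Closure =
  [0, ∞, 1]
  [6, 0, 7]
  [7, ∞, 0]

This is the Floyd-Warshall all-pairs shortest-path computation. For each intermediate vertex k = 0, 1, …, 2, update dist[i][j] ← min(dist[i][j], dist[i][k] + dist[k][j]). The final matrix gives, for each (i, j), the minimum total weight of any directed path from i to j (possibly empty when i = j).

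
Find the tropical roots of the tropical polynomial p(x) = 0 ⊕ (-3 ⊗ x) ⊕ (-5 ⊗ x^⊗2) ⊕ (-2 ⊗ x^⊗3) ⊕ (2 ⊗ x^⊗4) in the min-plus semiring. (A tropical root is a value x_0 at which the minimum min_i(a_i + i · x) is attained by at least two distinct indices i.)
Roots: {-4, -3, 2, 3}

Each tropical root is a break point of the lower envelope of the lines y = a_i + i · x (there are 5 lines, with slopes 0, 1, ..., 4). Only the lines that attain the minimum somewhere contribute to roots; other lines are dominated. Here the surviving (envelope) indices are i = 4, i = 3, i = 2, i = 1, i = 0.
Intersections between consecutive envelope lines give the roots: for adjacent envelope indices i < j the intersection is x = (a_i − a_j) / (j − i). Reading off the sorted break points: {-4, -3, 2, 3}.
Verification: at each break x_0, at least two indices attain the minimum of min_i(a_i + i · x_0).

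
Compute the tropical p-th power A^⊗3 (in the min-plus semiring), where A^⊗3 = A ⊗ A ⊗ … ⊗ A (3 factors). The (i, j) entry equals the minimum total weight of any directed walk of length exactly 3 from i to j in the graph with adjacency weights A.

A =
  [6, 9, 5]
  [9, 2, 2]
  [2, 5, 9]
A^⊗3 =
  [13, 12, 12]
  [6, 6, 6]
  [9, 9, 9]

Each entry (A^⊗3)_ij equals the minimum over all length-3 walks i = v_0 → v_1 → … → v_3 = j of Σ_t A[v_t][v_{t+1}]. For example, for (i, j) = (0, 2) we minimise over 9 possible intermediate vertex sequences; the minimum is 12, attained along the walk 0 → 2 → 0 → 2.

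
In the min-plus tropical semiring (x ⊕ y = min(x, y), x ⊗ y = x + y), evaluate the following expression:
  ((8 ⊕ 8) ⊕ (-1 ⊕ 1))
((8 ⊕ 8) ⊕ (-1 ⊕ 1)) = -1

Expand innermost to outermost. Recall ⊕ takes the minimum of its arguments and ⊗ takes their sum. Working out the expression ((8 ⊕ 8) ⊕ (-1 ⊕ 1)) gives -1.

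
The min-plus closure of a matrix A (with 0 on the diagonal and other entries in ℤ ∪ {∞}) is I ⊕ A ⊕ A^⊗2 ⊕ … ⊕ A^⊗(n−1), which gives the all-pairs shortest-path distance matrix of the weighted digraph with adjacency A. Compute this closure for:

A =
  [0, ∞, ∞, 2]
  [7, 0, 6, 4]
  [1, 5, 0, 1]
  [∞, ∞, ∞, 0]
Closure =
  [0, ∞, ∞, 2]
  [7, 0, 6, 4]
  [1, 5, 0, 1]
  [∞, ∞, ∞, 0]

This is the Floyd-Warshall all-pairs shortest-path computation. For each intermediate vertex k = 0, 1, …, 3, update dist[i][j] ← min(dist[i][j], dist[i][k] + dist[k][j]). The final matrix gives, for each (i, j), the minimum total weight of any directed path from i to j (possibly empty when i = j).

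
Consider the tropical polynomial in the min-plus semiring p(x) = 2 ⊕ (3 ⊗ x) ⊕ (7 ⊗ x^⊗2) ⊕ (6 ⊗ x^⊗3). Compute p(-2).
p(-2) = 0

A tropical monomial a ⊗ x^⊗i evaluates to a + i · x. Evaluating each term at x = -2:
  Term 0 contributes 2 + 0 · -2 = 2
  Term 1 contributes 3 + 1 · -2 = 1
  Term 2 contributes 7 + 2 · -2 = 3
  Term 3 contributes 6 + 3 · -2 = 0
p(-2) = ⊕ of these = min[2, 1, 3, 0] = 0.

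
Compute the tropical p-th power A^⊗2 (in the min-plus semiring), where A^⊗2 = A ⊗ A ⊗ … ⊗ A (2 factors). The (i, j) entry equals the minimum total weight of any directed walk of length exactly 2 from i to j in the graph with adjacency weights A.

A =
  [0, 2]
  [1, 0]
A^⊗2 =
  [0, 2]
  [1, 0]

Each entry (A^⊗2)_ij equals the minimum over all length-2 walks i = v_0 → v_1 → … → v_2 = j of Σ_t A[v_t][v_{t+1}]. For example, for (i, j) = (0, 1) we minimise over 2 possible intermediate vertex sequences; the minimum is 2, attained along the walk 0 → 0 → 1.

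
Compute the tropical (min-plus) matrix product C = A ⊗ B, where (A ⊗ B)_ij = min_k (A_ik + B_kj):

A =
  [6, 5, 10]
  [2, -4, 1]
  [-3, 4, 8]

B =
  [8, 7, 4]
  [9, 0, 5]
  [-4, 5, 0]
A ⊗ B =
  [6, 5, 10]
  [-3, -4, 1]
  [4, 4, 1]

Apply the min-plus product entry-by-entry:
  C[0][0] = min over k of (A[0][0] + B[0][0] = 6 + 8 = 14, A[0][1] + B[1][0] = 5 + 9 = 14, A[0][2] + B[2][0] = 10 + -4 = 6) = 6 (attained at k = 2)
  C[0][1] = min over k of (A[0][0] + B[0][1] = 6 + 7 = 13, A[0][1] + B[1][1] = 5 + 0 = 5, A[0][2] + B[2][1] = 10 + 5 = 15) = 5 (attained at k = 1)
  C[0][2] = min over k of (A[0][0] + B[0][2] = 6 + 4 = 10, A[0][1] + B[1][2] = 5 + 5 = 10, A[0][2] + B[2][2] = 10 + 0 = 10) = 10 (attained at k = 0)
  C[1][0] = min over k of (A[1][0] + B[0][0] = 2 + 8 = 10, A[1][1] + B[1][0] = -4 + 9 = 5, A[1][2] + B[2][0] = 1 + -4 = -3) = -3 (attained at k = 2)
  C[1][1] = min over k of (A[1][0] + B[0][1] = 2 + 7 = 9, A[1][1] + B[1][1] = -4 + 0 = -4, A[1][2] + B[2][1] = 1 + 5 = 6) = -4 (attained at k = 1)
  C[1][2] = min over k of (A[1][0] + B[0][2] = 2 + 4 = 6, A[1][1] + B[1][2] = -4 + 5 = 1, A[1][2] + B[2][2] = 1 + 0 = 1) = 1 (attained at k = 1)
  C[2][0] = min over k of (A[2][0] + B[0][0] = -3 + 8 = 5, A[2][1] + B[1][0] = 4 + 9 = 13, A[2][2] + B[2][0] = 8 + -4 = 4) = 4 (attained at k = 2)
  C[2][1] = min over k of (A[2][0] + B[0][1] = -3 + 7 = 4, A[2][1] + B[1][1] = 4 + 0 = 4, A[2][2] + B[2][1] = 8 + 5 = 13) = 4 (attained at k = 0)
  C[2][2] = min over k of (A[2][0] + B[0][2] = -3 + 4 = 1, A[2][1] + B[1][2] = 4 + 5 = 9, A[2][2] + B[2][2] = 8 + 0 = 8) = 1 (attained at k = 0)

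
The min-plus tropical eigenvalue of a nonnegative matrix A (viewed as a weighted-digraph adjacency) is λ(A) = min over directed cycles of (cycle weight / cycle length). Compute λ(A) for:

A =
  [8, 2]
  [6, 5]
λ(A) = 4

Enumerate directed cycles and compute their means (weight / length). Sample:
  cycle 0 → 0: weight = 8, length = 1, mean = 8/1 ≈ 8.000
  cycle 1 → 1: weight = 5, length = 1, mean = 5/1 ≈ 5.000
  cycle 0 → 1 → 0: weight = 8, length = 2, mean = 8/2 ≈ 4.000
  cycle 1 → 0 → 1: weight = 8, length = 2, mean = 8/2 ≈ 4.000
Minimum mean = 4.000, attained e.g. along the cycle 0 → 1 → 0 with weight 8 and length 2. So λ(A) = 8/2 = 4.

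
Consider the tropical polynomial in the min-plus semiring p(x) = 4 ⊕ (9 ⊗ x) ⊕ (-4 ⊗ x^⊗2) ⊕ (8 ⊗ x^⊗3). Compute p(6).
p(6) = 4

A tropical monomial a ⊗ x^⊗i evaluates to a + i · x. Evaluating each term at x = 6:
  Term 0 contributes 4 + 0 · 6 = 4
  Term 1 contributes 9 + 1 · 6 = 15
  Term 2 contributes -4 + 2 · 6 = 8
  Term 3 contributes 8 + 3 · 6 = 26
p(6) = ⊕ of these = min[4, 15, 8, 26] = 4.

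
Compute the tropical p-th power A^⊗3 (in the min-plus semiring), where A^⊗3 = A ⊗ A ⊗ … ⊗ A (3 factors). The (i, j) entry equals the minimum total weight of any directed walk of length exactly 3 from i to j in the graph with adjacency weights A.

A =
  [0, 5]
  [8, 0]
A^⊗3 =
  [0, 5]
  [8, 0]

Each entry (A^⊗3)_ij equals the minimum over all length-3 walks i = v_0 → v_1 → … → v_3 = j of Σ_t A[v_t][v_{t+1}]. For example, for (i, j) = (0, 1) we minimise over 4 possible intermediate vertex sequences; the minimum is 5, attained along the walk 0 → 0 → 0 → 1.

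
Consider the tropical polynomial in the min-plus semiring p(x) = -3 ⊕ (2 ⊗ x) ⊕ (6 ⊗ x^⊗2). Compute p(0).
p(0) = -3

A tropical monomial a ⊗ x^⊗i evaluates to a + i · x. Evaluating each term at x = 0:
  Term 0 contributes -3 + 0 · 0 = -3
  Term 1 contributes 2 + 1 · 0 = 2
  Term 2 contributes 6 + 2 · 0 = 6
p(0) = ⊕ of these = min[-3, 2, 6] = -3.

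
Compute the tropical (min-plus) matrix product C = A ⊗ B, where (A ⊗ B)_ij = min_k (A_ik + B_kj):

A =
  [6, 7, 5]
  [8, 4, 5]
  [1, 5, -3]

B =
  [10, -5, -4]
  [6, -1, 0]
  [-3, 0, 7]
A ⊗ B =
  [2, 1, 2]
  [2, 3, 4]
  [-6, -4, -3]

Apply the min-plus product entry-by-entry:
  C[0][0] = min over k of (A[0][0] + B[0][0] = 6 + 10 = 16, A[0][1] + B[1][0] = 7 + 6 = 13, A[0][2] + B[2][0] = 5 + -3 = 2) = 2 (attained at k = 2)
  C[0][1] = min over k of (A[0][0] + B[0][1] = 6 + -5 = 1, A[0][1] + B[1][1] = 7 + -1 = 6, A[0][2] + B[2][1] = 5 + 0 = 5) = 1 (attained at k = 0)
  C[0][2] = min over k of (A[0][0] + B[0][2] = 6 + -4 = 2, A[0][1] + B[1][2] = 7 + 0 = 7, A[0][2] + B[2][2] = 5 + 7 = 12) = 2 (attained at k = 0)
  C[1][0] = min over k of (A[1][0] + B[0][0] = 8 + 10 = 18, A[1][1] + B[1][0] = 4 + 6 = 10, A[1][2] + B[2][0] = 5 + -3 = 2) = 2 (attained at k = 2)
  C[1][1] = min over k of (A[1][0] + B[0][1] = 8 + -5 = 3, A[1][1] + B[1][1] = 4 + -1 = 3, A[1][2] + B[2][1] = 5 + 0 = 5) = 3 (attained at k = 0)
  C[1][2] = min over k of (A[1][0] + B[0][2] = 8 + -4 = 4, A[1][1] + B[1][2] = 4 + 0 = 4, A[1][2] + B[2][2] = 5 + 7 = 12) = 4 (attained at k = 0)
  C[2][0] = min over k of (A[2][0] + B[0][0] = 1 + 10 = 11, A[2][1] + B[1][0] = 5 + 6 = 11, A[2][2] + B[2][0] = -3 + -3 = -6) = -6 (attained at k = 2)
  C[2][1] = min over k of (A[2][0] + B[0][1] = 1 + -5 = -4, A[2][1] + B[1][1] = 5 + -1 = 4, A[2][2] + B[2][1] = -3 + 0 = -3) = -4 (attained at k = 0)
  C[2][2] = min over k of (A[2][0] + B[0][2] = 1 + -4 = -3, A[2][1] + B[1][2] = 5 + 0 = 5, A[2][2] + B[2][2] = -3 + 7 = 4) = -3 (attained at k = 0)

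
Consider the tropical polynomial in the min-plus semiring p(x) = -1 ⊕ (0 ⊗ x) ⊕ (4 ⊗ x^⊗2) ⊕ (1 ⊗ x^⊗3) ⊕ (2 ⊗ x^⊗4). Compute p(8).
p(8) = -1

A tropical monomial a ⊗ x^⊗i evaluates to a + i · x. Evaluating each term at x = 8:
  Term 0 contributes -1 + 0 · 8 = -1
  Term 1 contributes 0 + 1 · 8 = 8
  Term 2 contributes 4 + 2 · 8 = 20
  Term 3 contributes 1 + 3 · 8 = 25
  Term 4 contributes 2 + 4 · 8 = 34
p(8) = ⊕ of these = min[-1, 8, 20, 25, 34] = -1.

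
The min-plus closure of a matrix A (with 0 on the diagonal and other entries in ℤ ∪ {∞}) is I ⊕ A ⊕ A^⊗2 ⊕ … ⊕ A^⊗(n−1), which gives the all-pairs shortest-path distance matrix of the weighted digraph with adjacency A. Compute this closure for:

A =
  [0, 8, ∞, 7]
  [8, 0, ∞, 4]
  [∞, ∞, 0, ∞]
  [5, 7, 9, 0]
Closure =
  [0, 8, 16, 7]
  [8, 0, 13, 4]
  [∞, ∞, 0, ∞]
  [5, 7, 9, 0]

This is the Floyd-Warshall all-pairs shortest-path computation. For each intermediate vertex k = 0, 1, …, 3, update dist[i][j] ← min(dist[i][j], dist[i][k] + dist[k][j]). The final matrix gives, for each (i, j), the minimum total weight of any directed path from i to j (possibly empty when i = j).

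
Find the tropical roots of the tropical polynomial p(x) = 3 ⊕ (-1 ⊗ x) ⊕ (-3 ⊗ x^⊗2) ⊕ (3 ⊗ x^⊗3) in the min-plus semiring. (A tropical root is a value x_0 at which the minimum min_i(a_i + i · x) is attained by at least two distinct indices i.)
Roots: {-6, 2, 4}

Each tropical root is a break point of the lower envelope of the lines y = a_i + i · x (there are 4 lines, with slopes 0, 1, ..., 3). Only the lines that attain the minimum somewhere contribute to roots; other lines are dominated. Here the surviving (envelope) indices are i = 3, i = 2, i = 1, i = 0.
Intersections between consecutive envelope lines give the roots: for adjacent envelope indices i < j the intersection is x = (a_i − a_j) / (j − i). Reading off the sorted break points: {-6, 2, 4}.
Verification: at each break x_0, at least two indices attain the minimum of min_i(a_i + i · x_0).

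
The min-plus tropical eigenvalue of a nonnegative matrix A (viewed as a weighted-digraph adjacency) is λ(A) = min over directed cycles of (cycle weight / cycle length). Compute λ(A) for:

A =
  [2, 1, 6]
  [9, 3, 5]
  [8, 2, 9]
λ(A) = 2

Enumerate directed cycles and compute their means (weight / length). Sample:
  cycle 0 → 0: weight = 2, length = 1, mean = 2/1 ≈ 2.000
  cycle 1 → 1: weight = 3, length = 1, mean = 3/1 ≈ 3.000
  cycle 2 → 2: weight = 9, length = 1, mean = 9/1 ≈ 9.000
  cycle 0 → 1 → 0: weight = 10, length = 2, mean = 10/2 ≈ 5.000
  cycle 0 → 2 → 0: weight = 14, length = 2, mean = 14/2 ≈ 7.000
  cycle 1 → 0 → 1: weight = 10, length = 2, mean = 10/2 ≈ 5.000
Minimum mean = 2.000, attained e.g. along the cycle 0 → 0 with weight 2 and length 1. So λ(A) = 2/1 = 2.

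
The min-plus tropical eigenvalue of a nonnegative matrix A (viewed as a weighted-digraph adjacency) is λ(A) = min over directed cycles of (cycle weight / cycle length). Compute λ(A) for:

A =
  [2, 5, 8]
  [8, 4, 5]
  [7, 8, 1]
λ(A) = 1

Enumerate directed cycles and compute their means (weight / length). Sample:
  cycle 0 → 0: weight = 2, length = 1, mean = 2/1 ≈ 2.000
  cycle 1 → 1: weight = 4, length = 1, mean = 4/1 ≈ 4.000
  cycle 2 → 2: weight = 1, length = 1, mean = 1/1 ≈ 1.000
  cycle 0 → 1 → 0: weight = 13, length = 2, mean = 13/2 ≈ 6.500
  cycle 0 → 2 → 0: weight = 15, length = 2, mean = 15/2 ≈ 7.500
  cycle 1 → 0 → 1: weight = 13, length = 2, mean = 13/2 ≈ 6.500
Minimum mean = 1.000, attained e.g. along the cycle 2 → 2 with weight 1 and length 1. So λ(A) = 1/1 = 1.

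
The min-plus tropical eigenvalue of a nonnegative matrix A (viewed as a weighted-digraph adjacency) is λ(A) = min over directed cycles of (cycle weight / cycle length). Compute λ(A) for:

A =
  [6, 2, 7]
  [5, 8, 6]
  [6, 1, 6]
λ(A) = 7/2

Enumerate directed cycles and compute their means (weight / length). Sample:
  cycle 0 → 0: weight = 6, length = 1, mean = 6/1 ≈ 6.000
  cycle 1 → 1: weight = 8, length = 1, mean = 8/1 ≈ 8.000
  cycle 2 → 2: weight = 6, length = 1, mean = 6/1 ≈ 6.000
  cycle 0 → 1 → 0: weight = 7, length = 2, mean = 7/2 ≈ 3.500
  cycle 0 → 2 → 0: weight = 13, length = 2, mean = 13/2 ≈ 6.500
  cycle 1 → 0 → 1: weight = 7, length = 2, mean = 7/2 ≈ 3.500
Minimum mean = 3.500, attained e.g. along the cycle 0 → 1 → 0 with weight 7 and length 2. So λ(A) = 7/2 = 7/2.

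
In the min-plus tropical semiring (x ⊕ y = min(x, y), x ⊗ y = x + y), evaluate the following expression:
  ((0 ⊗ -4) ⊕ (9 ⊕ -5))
((0 ⊗ -4) ⊕ (9 ⊕ -5)) = -5

Expand innermost to outermost. Recall ⊕ takes the minimum of its arguments and ⊗ takes their sum. Working out the expression ((0 ⊗ -4) ⊕ (9 ⊕ -5)) gives -5.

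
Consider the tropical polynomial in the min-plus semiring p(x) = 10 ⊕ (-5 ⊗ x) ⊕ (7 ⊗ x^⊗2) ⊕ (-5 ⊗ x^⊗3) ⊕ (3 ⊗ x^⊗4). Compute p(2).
p(2) = -3

A tropical monomial a ⊗ x^⊗i evaluates to a + i · x. Evaluating each term at x = 2:
  Term 0 contributes 10 + 0 · 2 = 10
  Term 1 contributes -5 + 1 · 2 = -3
  Term 2 contributes 7 + 2 · 2 = 11
  Term 3 contributes -5 + 3 · 2 = 1
  Term 4 contributes 3 + 4 · 2 = 11
p(2) = ⊕ of these = min[10, -3, 11, 1, 11] = -3.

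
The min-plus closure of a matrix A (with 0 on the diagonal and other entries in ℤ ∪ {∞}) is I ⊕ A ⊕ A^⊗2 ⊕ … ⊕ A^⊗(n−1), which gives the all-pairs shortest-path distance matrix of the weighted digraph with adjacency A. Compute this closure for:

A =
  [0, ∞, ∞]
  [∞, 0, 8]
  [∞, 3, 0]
Closure =
  [0, ∞, ∞]
  [∞, 0, 8]
  [∞, 3, 0]

This is the Floyd-Warshall all-pairs shortest-path computation. For each intermediate vertex k = 0, 1, …, 2, update dist[i][j] ← min(dist[i][j], dist[i][k] + dist[k][j]). The final matrix gives, for each (i, j), the minimum total weight of any directed path from i to j (possibly empty when i = j).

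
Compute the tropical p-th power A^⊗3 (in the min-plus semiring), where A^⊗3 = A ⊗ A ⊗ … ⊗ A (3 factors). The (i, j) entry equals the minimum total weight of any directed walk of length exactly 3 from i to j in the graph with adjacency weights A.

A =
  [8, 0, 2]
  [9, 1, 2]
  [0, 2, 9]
A^⊗3 =
  [2, 2, 3]
  [3, 2, 4]
  [2, 1, 2]

Each entry (A^⊗3)_ij equals the minimum over all length-3 walks i = v_0 → v_1 → … → v_3 = j of Σ_t A[v_t][v_{t+1}]. For example, for (i, j) = (0, 2) we minimise over 9 possible intermediate vertex sequences; the minimum is 3, attained along the walk 0 → 1 → 1 → 2.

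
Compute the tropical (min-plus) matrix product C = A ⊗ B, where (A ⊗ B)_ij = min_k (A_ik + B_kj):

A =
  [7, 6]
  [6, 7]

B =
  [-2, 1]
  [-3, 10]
A ⊗ B =
  [3, 8]
  [4, 7]

Apply the min-plus product entry-by-entry:
  C[0][0] = min over k of (A[0][0] + B[0][0] = 7 + -2 = 5, A[0][1] + B[1][0] = 6 + -3 = 3) = 3 (attained at k = 1)
  C[0][1] = min over k of (A[0][0] + B[0][1] = 7 + 1 = 8, A[0][1] + B[1][1] = 6 + 10 = 16) = 8 (attained at k = 0)
  C[1][0] = min over k of (A[1][0] + B[0][0] = 6 + -2 = 4, A[1][1] + B[1][0] = 7 + -3 = 4) = 4 (attained at k = 0)
  C[1][1] = min over k of (A[1][0] + B[0][1] = 6 + 1 = 7, A[1][1] + B[1][1] = 7 + 10 = 17) = 7 (attained at k = 0)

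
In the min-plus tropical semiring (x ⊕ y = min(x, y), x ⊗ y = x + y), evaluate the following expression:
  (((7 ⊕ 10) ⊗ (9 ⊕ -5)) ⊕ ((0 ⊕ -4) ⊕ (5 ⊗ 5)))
(((7 ⊕ 10) ⊗ (9 ⊕ -5)) ⊕ ((0 ⊕ -4) ⊕ (5 ⊗ 5))) = -4

Expand innermost to outermost. Recall ⊕ takes the minimum of its arguments and ⊗ takes their sum. Working out the expression (((7 ⊕ 10) ⊗ (9 ⊕ -5)) ⊕ ((0 ⊕ -4) ⊕ (5 ⊗ 5))) gives -4.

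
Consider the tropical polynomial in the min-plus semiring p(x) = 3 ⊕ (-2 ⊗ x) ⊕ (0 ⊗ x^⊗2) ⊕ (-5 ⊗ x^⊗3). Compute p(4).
p(4) = 2

A tropical monomial a ⊗ x^⊗i evaluates to a + i · x. Evaluating each term at x = 4:
  Term 0 contributes 3 + 0 · 4 = 3
  Term 1 contributes -2 + 1 · 4 = 2
  Term 2 contributes 0 + 2 · 4 = 8
  Term 3 contributes -5 + 3 · 4 = 7
p(4) = ⊕ of these = min[3, 2, 8, 7] = 2.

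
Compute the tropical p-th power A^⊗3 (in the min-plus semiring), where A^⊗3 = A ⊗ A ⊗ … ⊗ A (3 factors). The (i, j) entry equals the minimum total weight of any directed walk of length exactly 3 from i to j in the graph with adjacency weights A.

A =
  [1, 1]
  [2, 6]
A^⊗3 =
  [3, 3]
  [4, 4]

Each entry (A^⊗3)_ij equals the minimum over all length-3 walks i = v_0 → v_1 → … → v_3 = j of Σ_t A[v_t][v_{t+1}]. For example, for (i, j) = (0, 1) we minimise over 4 possible intermediate vertex sequences; the minimum is 3, attained along the walk 0 → 0 → 0 → 1.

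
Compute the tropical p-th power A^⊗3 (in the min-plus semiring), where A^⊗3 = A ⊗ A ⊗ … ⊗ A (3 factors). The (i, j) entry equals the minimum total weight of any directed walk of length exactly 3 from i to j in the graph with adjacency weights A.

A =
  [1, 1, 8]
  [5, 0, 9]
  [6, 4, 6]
A^⊗3 =
  [3, 1, 10]
  [5, 0, 9]
  [8, 4, 13]

Each entry (A^⊗3)_ij equals the minimum over all length-3 walks i = v_0 → v_1 → … → v_3 = j of Σ_t A[v_t][v_{t+1}]. For example, for (i, j) = (0, 2) we minimise over 9 possible intermediate vertex sequences; the minimum is 10, attained along the walk 0 → 0 → 0 → 2.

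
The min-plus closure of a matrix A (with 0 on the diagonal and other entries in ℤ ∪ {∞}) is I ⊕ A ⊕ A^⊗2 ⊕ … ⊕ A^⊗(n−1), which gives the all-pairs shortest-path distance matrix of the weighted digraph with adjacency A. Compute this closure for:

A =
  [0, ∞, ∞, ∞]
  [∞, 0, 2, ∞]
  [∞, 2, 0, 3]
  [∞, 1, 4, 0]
Closure =
  [0, ∞, ∞, ∞]
  [∞, 0, 2, 5]
  [∞, 2, 0, 3]
  [∞, 1, 3, 0]

This is the Floyd-Warshall all-pairs shortest-path computation. For each intermediate vertex k = 0, 1, …, 3, update dist[i][j] ← min(dist[i][j], dist[i][k] + dist[k][j]). The final matrix gives, for each (i, j), the minimum total weight of any directed path from i to j (possibly empty when i = j).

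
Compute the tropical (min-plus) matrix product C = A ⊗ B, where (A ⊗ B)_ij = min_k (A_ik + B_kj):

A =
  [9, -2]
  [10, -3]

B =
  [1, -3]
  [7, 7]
A ⊗ B =
  [5, 5]
  [4, 4]

Apply the min-plus product entry-by-entry:
  C[0][0] = min over k of (A[0][0] + B[0][0] = 9 + 1 = 10, A[0][1] + B[1][0] = -2 + 7 = 5) = 5 (attained at k = 1)
  C[0][1] = min over k of (A[0][0] + B[0][1] = 9 + -3 = 6, A[0][1] + B[1][1] = -2 + 7 = 5) = 5 (attained at k = 1)
  C[1][0] = min over k of (A[1][0] + B[0][0] = 10 + 1 = 11, A[1][1] + B[1][0] = -3 + 7 = 4) = 4 (attained at k = 1)
  C[1][1] = min over k of (A[1][0] + B[0][1] = 10 + -3 = 7, A[1][1] + B[1][1] = -3 + 7 = 4) = 4 (attained at k = 1)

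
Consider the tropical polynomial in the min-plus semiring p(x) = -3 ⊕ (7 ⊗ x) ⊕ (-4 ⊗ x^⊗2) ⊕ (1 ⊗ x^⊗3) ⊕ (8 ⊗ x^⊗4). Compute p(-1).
p(-1) = -6

A tropical monomial a ⊗ x^⊗i evaluates to a + i · x. Evaluating each term at x = -1:
  Term 0 contributes -3 + 0 · -1 = -3
  Term 1 contributes 7 + 1 · -1 = 6
  Term 2 contributes -4 + 2 · -1 = -6
  Term 3 contributes 1 + 3 · -1 = -2
  Term 4 contributes 8 + 4 · -1 = 4
p(-1) = ⊕ of these = min[-3, 6, -6, -2, 4] = -6.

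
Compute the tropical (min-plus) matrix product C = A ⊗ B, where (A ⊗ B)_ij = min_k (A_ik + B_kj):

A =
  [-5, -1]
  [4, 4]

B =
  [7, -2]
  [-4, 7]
A ⊗ B =
  [-5, -7]
  [0, 2]

Apply the min-plus product entry-by-entry:
  C[0][0] = min over k of (A[0][0] + B[0][0] = -5 + 7 = 2, A[0][1] + B[1][0] = -1 + -4 = -5) = -5 (attained at k = 1)
  C[0][1] = min over k of (A[0][0] + B[0][1] = -5 + -2 = -7, A[0][1] + B[1][1] = -1 + 7 = 6) = -7 (attained at k = 0)
  C[1][0] = min over k of (A[1][0] + B[0][0] = 4 + 7 = 11, A[1][1] + B[1][0] = 4 + -4 = 0) = 0 (attained at k = 1)
  C[1][1] = min over k of (A[1][0] + B[0][1] = 4 + -2 = 2, A[1][1] + B[1][1] = 4 + 7 = 11) = 2 (attained at k = 0)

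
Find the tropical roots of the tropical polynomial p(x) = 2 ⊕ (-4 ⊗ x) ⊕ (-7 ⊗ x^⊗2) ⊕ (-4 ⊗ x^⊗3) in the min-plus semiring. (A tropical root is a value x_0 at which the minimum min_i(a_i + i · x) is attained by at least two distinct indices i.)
Roots: {-3, 3, 6}

Each tropical root is a break point of the lower envelope of the lines y = a_i + i · x (there are 4 lines, with slopes 0, 1, ..., 3). Only the lines that attain the minimum somewhere contribute to roots; other lines are dominated. Here the surviving (envelope) indices are i = 3, i = 2, i = 1, i = 0.
Intersections between consecutive envelope lines give the roots: for adjacent envelope indices i < j the intersection is x = (a_i − a_j) / (j − i). Reading off the sorted break points: {-3, 3, 6}.
Verification: at each break x_0, at least two indices attain the minimum of min_i(a_i + i · x_0).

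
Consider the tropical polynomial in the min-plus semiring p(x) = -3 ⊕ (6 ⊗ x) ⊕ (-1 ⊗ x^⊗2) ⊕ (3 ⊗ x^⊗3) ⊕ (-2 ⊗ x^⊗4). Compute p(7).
p(7) = -3

A tropical monomial a ⊗ x^⊗i evaluates to a + i · x. Evaluating each term at x = 7:
  Term 0 contributes -3 + 0 · 7 = -3
  Term 1 contributes 6 + 1 · 7 = 13
  Term 2 contributes -1 + 2 · 7 = 13
  Term 3 contributes 3 + 3 · 7 = 24
  Term 4 contributes -2 + 4 · 7 = 26
p(7) = ⊕ of these = min[-3, 13, 13, 24, 26] = -3.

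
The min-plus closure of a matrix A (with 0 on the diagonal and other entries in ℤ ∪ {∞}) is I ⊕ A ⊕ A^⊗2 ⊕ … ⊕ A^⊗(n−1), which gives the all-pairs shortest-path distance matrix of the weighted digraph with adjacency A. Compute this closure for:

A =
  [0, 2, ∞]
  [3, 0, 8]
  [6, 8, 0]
Closure =
  [0, 2, 10]
  [3, 0, 8]
  [6, 8, 0]

This is the Floyd-Warshall all-pairs shortest-path computation. For each intermediate vertex k = 0, 1, …, 2, update dist[i][j] ← min(dist[i][j], dist[i][k] + dist[k][j]). The final matrix gives, for each (i, j), the minimum total weight of any directed path from i to j (possibly empty when i = j).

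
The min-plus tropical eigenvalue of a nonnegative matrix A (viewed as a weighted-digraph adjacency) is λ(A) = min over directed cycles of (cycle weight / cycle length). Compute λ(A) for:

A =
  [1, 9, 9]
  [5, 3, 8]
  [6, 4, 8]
λ(A) = 1

Enumerate directed cycles and compute their means (weight / length). Sample:
  cycle 0 → 0: weight = 1, length = 1, mean = 1/1 ≈ 1.000
  cycle 1 → 1: weight = 3, length = 1, mean = 3/1 ≈ 3.000
  cycle 2 → 2: weight = 8, length = 1, mean = 8/1 ≈ 8.000
  cycle 0 → 1 → 0: weight = 14, length = 2, mean = 14/2 ≈ 7.000
  cycle 0 → 2 → 0: weight = 15, length = 2, mean = 15/2 ≈ 7.500
  cycle 1 → 0 → 1: weight = 14, length = 2, mean = 14/2 ≈ 7.000
Minimum mean = 1.000, attained e.g. along the cycle 0 → 0 with weight 1 and length 1. So λ(A) = 1/1 = 1.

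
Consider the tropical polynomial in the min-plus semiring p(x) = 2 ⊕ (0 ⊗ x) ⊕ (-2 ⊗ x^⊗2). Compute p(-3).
p(-3) = -8

A tropical monomial a ⊗ x^⊗i evaluates to a + i · x. Evaluating each term at x = -3:
  Term 0 contributes 2 + 0 · -3 = 2
  Term 1 contributes 0 + 1 · -3 = -3
  Term 2 contributes -2 + 2 · -3 = -8
p(-3) = ⊕ of these = min[2, -3, -8] = -8.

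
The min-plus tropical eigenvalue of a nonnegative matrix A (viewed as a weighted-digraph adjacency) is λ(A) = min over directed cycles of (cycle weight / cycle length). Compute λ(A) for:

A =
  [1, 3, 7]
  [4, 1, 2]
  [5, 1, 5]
λ(A) = 1

Enumerate directed cycles and compute their means (weight / length). Sample:
  cycle 0 → 0: weight = 1, length = 1, mean = 1/1 ≈ 1.000
  cycle 1 → 1: weight = 1, length = 1, mean = 1/1 ≈ 1.000
  cycle 2 → 2: weight = 5, length = 1, mean = 5/1 ≈ 5.000
  cycle 0 → 1 → 0: weight = 7, length = 2, mean = 7/2 ≈ 3.500
  cycle 0 → 2 → 0: weight = 12, length = 2, mean = 12/2 ≈ 6.000
  cycle 1 → 0 → 1: weight = 7, length = 2, mean = 7/2 ≈ 3.500
Minimum mean = 1.000, attained e.g. along the cycle 0 → 0 with weight 1 and length 1. So λ(A) = 1/1 = 1.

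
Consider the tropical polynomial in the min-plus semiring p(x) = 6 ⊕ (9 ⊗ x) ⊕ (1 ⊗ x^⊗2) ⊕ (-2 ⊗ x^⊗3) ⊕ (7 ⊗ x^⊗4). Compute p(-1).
p(-1) = -5

A tropical monomial a ⊗ x^⊗i evaluates to a + i · x. Evaluating each term at x = -1:
  Term 0 contributes 6 + 0 · -1 = 6
  Term 1 contributes 9 + 1 · -1 = 8
  Term 2 contributes 1 + 2 · -1 = -1
  Term 3 contributes -2 + 3 · -1 = -5
  Term 4 contributes 7 + 4 · -1 = 3
p(-1) = ⊕ of these = min[6, 8, -1, -5, 3] = -5.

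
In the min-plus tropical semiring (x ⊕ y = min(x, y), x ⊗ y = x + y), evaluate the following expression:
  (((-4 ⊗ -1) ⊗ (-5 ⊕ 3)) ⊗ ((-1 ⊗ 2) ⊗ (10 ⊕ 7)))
(((-4 ⊗ -1) ⊗ (-5 ⊕ 3)) ⊗ ((-1 ⊗ 2) ⊗ (10 ⊕ 7))) = -2

Expand innermost to outermost. Recall ⊕ takes the minimum of its arguments and ⊗ takes their sum. Working out the expression (((-4 ⊗ -1) ⊗ (-5 ⊕ 3)) ⊗ ((-1 ⊗ 2) ⊗ (10 ⊕ 7))) gives -2.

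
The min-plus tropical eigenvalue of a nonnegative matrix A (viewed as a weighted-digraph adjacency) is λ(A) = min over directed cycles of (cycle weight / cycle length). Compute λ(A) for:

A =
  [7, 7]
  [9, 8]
λ(A) = 7

Enumerate directed cycles and compute their means (weight / length). Sample:
  cycle 0 → 0: weight = 7, length = 1, mean = 7/1 ≈ 7.000
  cycle 1 → 1: weight = 8, length = 1, mean = 8/1 ≈ 8.000
  cycle 0 → 1 → 0: weight = 16, length = 2, mean = 16/2 ≈ 8.000
  cycle 1 → 0 → 1: weight = 16, length = 2, mean = 16/2 ≈ 8.000
Minimum mean = 7.000, attained e.g. along the cycle 0 → 0 with weight 7 and length 1. So λ(A) = 7/1 = 7.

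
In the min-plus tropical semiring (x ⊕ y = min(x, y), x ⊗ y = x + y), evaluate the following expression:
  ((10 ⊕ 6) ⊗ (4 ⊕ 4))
((10 ⊕ 6) ⊗ (4 ⊕ 4)) = 10

Expand innermost to outermost. Recall ⊕ takes the minimum of its arguments and ⊗ takes their sum. Working out the expression ((10 ⊕ 6) ⊗ (4 ⊕ 4)) gives 10.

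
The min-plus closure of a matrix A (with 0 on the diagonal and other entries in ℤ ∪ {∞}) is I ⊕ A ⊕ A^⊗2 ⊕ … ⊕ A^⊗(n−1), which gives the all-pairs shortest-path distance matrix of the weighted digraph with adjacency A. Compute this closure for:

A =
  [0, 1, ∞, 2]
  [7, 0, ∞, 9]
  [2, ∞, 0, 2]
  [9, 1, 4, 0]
Closure =
  [0, 1, 6, 2]
  [7, 0, 13, 9]
  [2, 3, 0, 2]
  [6, 1, 4, 0]

This is the Floyd-Warshall all-pairs shortest-path computation. For each intermediate vertex k = 0, 1, …, 3, update dist[i][j] ← min(dist[i][j], dist[i][k] + dist[k][j]). The final matrix gives, for each (i, j), the minimum total weight of any directed path from i to j (possibly empty when i = j).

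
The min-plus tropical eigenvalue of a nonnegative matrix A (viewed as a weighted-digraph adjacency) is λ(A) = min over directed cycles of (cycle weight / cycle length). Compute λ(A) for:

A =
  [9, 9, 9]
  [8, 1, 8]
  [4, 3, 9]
λ(A) = 1

Enumerate directed cycles and compute their means (weight / length). Sample:
  cycle 0 → 0: weight = 9, length = 1, mean = 9/1 ≈ 9.000
  cycle 1 → 1: weight = 1, length = 1, mean = 1/1 ≈ 1.000
  cycle 2 → 2: weight = 9, length = 1, mean = 9/1 ≈ 9.000
  cycle 0 → 1 → 0: weight = 17, length = 2, mean = 17/2 ≈ 8.500
  cycle 0 → 2 → 0: weight = 13, length = 2, mean = 13/2 ≈ 6.500
  cycle 1 → 0 → 1: weight = 17, length = 2, mean = 17/2 ≈ 8.500
Minimum mean = 1.000, attained e.g. along the cycle 1 → 1 with weight 1 and length 1. So λ(A) = 1/1 = 1.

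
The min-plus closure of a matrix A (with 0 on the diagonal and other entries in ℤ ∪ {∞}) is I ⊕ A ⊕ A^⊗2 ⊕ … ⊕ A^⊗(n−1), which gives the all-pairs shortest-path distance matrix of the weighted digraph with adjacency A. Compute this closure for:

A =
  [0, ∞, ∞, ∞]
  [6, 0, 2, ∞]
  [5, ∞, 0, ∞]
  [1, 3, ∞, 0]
Closure =
  [0, ∞, ∞, ∞]
  [6, 0, 2, ∞]
  [5, ∞, 0, ∞]
  [1, 3, 5, 0]

This is the Floyd-Warshall all-pairs shortest-path computation. For each intermediate vertex k = 0, 1, …, 3, update dist[i][j] ← min(dist[i][j], dist[i][k] + dist[k][j]). The final matrix gives, for each (i, j), the minimum total weight of any directed path from i to j (possibly empty when i = j).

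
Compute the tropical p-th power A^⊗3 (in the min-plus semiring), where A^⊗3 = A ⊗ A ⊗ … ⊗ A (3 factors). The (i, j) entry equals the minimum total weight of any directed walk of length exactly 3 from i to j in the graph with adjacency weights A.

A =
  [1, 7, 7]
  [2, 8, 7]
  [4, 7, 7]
A^⊗3 =
  [3, 9, 9]
  [4, 10, 10]
  [6, 12, 12]

Each entry (A^⊗3)_ij equals the minimum over all length-3 walks i = v_0 → v_1 → … → v_3 = j of Σ_t A[v_t][v_{t+1}]. For example, for (i, j) = (0, 2) we minimise over 9 possible intermediate vertex sequences; the minimum is 9, attained along the walk 0 → 0 → 0 → 2.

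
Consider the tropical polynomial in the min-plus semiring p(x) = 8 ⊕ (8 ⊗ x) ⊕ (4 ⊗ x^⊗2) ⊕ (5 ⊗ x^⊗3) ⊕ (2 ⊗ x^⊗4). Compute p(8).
p(8) = 8

A tropical monomial a ⊗ x^⊗i evaluates to a + i · x. Evaluating each term at x = 8:
  Term 0 contributes 8 + 0 · 8 = 8
  Term 1 contributes 8 + 1 · 8 = 16
  Term 2 contributes 4 + 2 · 8 = 20
  Term 3 contributes 5 + 3 · 8 = 29
  Term 4 contributes 2 + 4 · 8 = 34
p(8) = ⊕ of these = min[8, 16, 20, 29, 34] = 8.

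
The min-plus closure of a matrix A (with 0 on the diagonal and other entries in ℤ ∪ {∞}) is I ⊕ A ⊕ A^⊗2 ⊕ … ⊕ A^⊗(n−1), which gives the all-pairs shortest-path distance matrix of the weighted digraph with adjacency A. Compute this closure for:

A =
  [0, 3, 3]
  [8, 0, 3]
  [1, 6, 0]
Closure =
  [0, 3, 3]
  [4, 0, 3]
  [1, 4, 0]

This is the Floyd-Warshall all-pairs shortest-path computation. For each intermediate vertex k = 0, 1, …, 2, update dist[i][j] ← min(dist[i][j], dist[i][k] + dist[k][j]). The final matrix gives, for each (i, j), the minimum total weight of any directed path from i to j (possibly empty when i = j).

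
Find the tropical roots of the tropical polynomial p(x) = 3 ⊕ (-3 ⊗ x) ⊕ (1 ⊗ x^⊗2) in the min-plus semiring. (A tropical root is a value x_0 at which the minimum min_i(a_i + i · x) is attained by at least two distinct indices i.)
Roots: {-4, 6}

Each tropical root is a break point of the lower envelope of the lines y = a_i + i · x (there are 3 lines, with slopes 0, 1, ..., 2). Only the lines that attain the minimum somewhere contribute to roots; other lines are dominated. Here the surviving (envelope) indices are i = 2, i = 1, i = 0.
Intersections between consecutive envelope lines give the roots: for adjacent envelope indices i < j the intersection is x = (a_i − a_j) / (j − i). Reading off the sorted break points: {-4, 6}.
Verification: at each break x_0, at least two indices attain the minimum of min_i(a_i + i · x_0).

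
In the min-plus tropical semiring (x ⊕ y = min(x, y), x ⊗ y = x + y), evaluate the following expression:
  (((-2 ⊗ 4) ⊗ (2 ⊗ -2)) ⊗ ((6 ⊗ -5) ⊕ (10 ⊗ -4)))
(((-2 ⊗ 4) ⊗ (2 ⊗ -2)) ⊗ ((6 ⊗ -5) ⊕ (10 ⊗ -4))) = 3

Expand innermost to outermost. Recall ⊕ takes the minimum of its arguments and ⊗ takes their sum. Working out the expression (((-2 ⊗ 4) ⊗ (2 ⊗ -2)) ⊗ ((6 ⊗ -5) ⊕ (10 ⊗ -4))) gives 3.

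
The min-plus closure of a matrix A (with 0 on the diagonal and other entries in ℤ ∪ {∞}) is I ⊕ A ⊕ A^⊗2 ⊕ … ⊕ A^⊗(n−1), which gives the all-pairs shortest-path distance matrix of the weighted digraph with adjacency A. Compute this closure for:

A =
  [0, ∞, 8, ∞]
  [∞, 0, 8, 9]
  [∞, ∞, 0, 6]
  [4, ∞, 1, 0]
Closure =
  [0, ∞, 8, 14]
  [13, 0, 8, 9]
  [10, ∞, 0, 6]
  [4, ∞, 1, 0]

This is the Floyd-Warshall all-pairs shortest-path computation. For each intermediate vertex k = 0, 1, …, 3, update dist[i][j] ← min(dist[i][j], dist[i][k] + dist[k][j]). The final matrix gives, for each (i, j), the minimum total weight of any directed path from i to j (possibly empty when i = j).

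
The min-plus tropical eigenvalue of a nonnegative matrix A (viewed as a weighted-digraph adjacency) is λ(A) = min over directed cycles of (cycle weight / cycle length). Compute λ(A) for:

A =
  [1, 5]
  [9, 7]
λ(A) = 1

Enumerate directed cycles and compute their means (weight / length). Sample:
  cycle 0 → 0: weight = 1, length = 1, mean = 1/1 ≈ 1.000
  cycle 1 → 1: weight = 7, length = 1, mean = 7/1 ≈ 7.000
  cycle 0 → 1 → 0: weight = 14, length = 2, mean = 14/2 ≈ 7.000
  cycle 1 → 0 → 1: weight = 14, length = 2, mean = 14/2 ≈ 7.000
Minimum mean = 1.000, attained e.g. along the cycle 0 → 0 with weight 1 and length 1. So λ(A) = 1/1 = 1.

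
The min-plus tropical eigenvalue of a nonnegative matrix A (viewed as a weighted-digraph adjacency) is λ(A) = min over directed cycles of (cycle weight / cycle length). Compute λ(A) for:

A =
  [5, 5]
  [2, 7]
λ(A) = 7/2

Enumerate directed cycles and compute their means (weight / length). Sample:
  cycle 0 → 0: weight = 5, length = 1, mean = 5/1 ≈ 5.000
  cycle 1 → 1: weight = 7, length = 1, mean = 7/1 ≈ 7.000
  cycle 0 → 1 → 0: weight = 7, length = 2, mean = 7/2 ≈ 3.500
  cycle 1 → 0 → 1: weight = 7, length = 2, mean = 7/2 ≈ 3.500
Minimum mean = 3.500, attained e.g. along the cycle 0 → 1 → 0 with weight 7 and length 2. So λ(A) = 7/2 = 7/2.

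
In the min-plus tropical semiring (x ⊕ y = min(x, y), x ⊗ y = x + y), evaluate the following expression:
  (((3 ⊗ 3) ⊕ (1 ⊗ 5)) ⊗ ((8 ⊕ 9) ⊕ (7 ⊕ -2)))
(((3 ⊗ 3) ⊕ (1 ⊗ 5)) ⊗ ((8 ⊕ 9) ⊕ (7 ⊕ -2))) = 4

Expand innermost to outermost. Recall ⊕ takes the minimum of its arguments and ⊗ takes their sum. Working out the expression (((3 ⊗ 3) ⊕ (1 ⊗ 5)) ⊗ ((8 ⊕ 9) ⊕ (7 ⊕ -2))) gives 4.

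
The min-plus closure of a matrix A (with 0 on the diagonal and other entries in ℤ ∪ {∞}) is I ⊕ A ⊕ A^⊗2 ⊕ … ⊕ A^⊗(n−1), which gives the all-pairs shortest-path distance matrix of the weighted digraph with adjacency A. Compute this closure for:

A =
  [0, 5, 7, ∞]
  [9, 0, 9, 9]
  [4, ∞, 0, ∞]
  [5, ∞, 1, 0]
Closure =
  [0, 5, 7, 14]
  [9, 0, 9, 9]
  [4, 9, 0, 18]
  [5, 10, 1, 0]

This is the Floyd-Warshall all-pairs shortest-path computation. For each intermediate vertex k = 0, 1, …, 3, update dist[i][j] ← min(dist[i][j], dist[i][k] + dist[k][j]). The final matrix gives, for each (i, j), the minimum total weight of any directed path from i to j (possibly empty when i = j).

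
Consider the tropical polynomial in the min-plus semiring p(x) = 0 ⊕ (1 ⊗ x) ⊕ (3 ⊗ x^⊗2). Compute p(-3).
p(-3) = -3

A tropical monomial a ⊗ x^⊗i evaluates to a + i · x. Evaluating each term at x = -3:
  Term 0 contributes 0 + 0 · -3 = 0
  Term 1 contributes 1 + 1 · -3 = -2
  Term 2 contributes 3 + 2 · -3 = -3
p(-3) = ⊕ of these = min[0, -2, -3] = -3.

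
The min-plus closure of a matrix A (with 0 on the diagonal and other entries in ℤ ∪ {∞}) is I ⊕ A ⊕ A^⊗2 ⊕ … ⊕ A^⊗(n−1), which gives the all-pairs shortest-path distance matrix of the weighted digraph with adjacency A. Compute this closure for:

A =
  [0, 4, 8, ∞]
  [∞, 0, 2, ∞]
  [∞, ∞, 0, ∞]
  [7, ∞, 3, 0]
Closure =
  [0, 4, 6, ∞]
  [∞, 0, 2, ∞]
  [∞, ∞, 0, ∞]
  [7, 11, 3, 0]

This is the Floyd-Warshall all-pairs shortest-path computation. For each intermediate vertex k = 0, 1, …, 3, update dist[i][j] ← min(dist[i][j], dist[i][k] + dist[k][j]). The final matrix gives, for each (i, j), the minimum total weight of any directed path from i to j (possibly empty when i = j).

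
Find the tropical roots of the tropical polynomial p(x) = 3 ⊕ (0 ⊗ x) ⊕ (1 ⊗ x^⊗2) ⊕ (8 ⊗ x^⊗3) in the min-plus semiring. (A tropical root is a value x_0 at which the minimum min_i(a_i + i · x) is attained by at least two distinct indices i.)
Roots: {-7, -1, 3}

Each tropical root is a break point of the lower envelope of the lines y = a_i + i · x (there are 4 lines, with slopes 0, 1, ..., 3). Only the lines that attain the minimum somewhere contribute to roots; other lines are dominated. Here the surviving (envelope) indices are i = 3, i = 2, i = 1, i = 0.
Intersections between consecutive envelope lines give the roots: for adjacent envelope indices i < j the intersection is x = (a_i − a_j) / (j − i). Reading off the sorted break points: {-7, -1, 3}.
Verification: at each break x_0, at least two indices attain the minimum of min_i(a_i + i · x_0).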